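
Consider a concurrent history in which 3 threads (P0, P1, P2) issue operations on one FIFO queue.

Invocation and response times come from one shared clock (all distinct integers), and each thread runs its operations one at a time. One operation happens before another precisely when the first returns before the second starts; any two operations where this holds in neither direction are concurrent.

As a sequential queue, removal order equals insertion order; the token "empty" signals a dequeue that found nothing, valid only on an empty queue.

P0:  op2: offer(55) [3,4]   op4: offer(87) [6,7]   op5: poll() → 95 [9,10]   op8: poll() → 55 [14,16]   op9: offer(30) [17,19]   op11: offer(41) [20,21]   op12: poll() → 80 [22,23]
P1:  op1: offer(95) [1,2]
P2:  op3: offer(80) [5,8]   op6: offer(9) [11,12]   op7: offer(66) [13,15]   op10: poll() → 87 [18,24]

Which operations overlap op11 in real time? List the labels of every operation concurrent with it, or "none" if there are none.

op10

op11 spans [20,21]: anything still running between times 20 and 21 counts as concurrent
op1 [1,2]: before
op2 [3,4]: before
op3 [5,8]: before
op4 [6,7]: before
op5 [9,10]: before
op6 [11,12]: before
op7 [13,15]: before
op8 [14,16]: before
op9 [17,19]: before
op10 [18,24]: concurrent
op12 [22,23]: after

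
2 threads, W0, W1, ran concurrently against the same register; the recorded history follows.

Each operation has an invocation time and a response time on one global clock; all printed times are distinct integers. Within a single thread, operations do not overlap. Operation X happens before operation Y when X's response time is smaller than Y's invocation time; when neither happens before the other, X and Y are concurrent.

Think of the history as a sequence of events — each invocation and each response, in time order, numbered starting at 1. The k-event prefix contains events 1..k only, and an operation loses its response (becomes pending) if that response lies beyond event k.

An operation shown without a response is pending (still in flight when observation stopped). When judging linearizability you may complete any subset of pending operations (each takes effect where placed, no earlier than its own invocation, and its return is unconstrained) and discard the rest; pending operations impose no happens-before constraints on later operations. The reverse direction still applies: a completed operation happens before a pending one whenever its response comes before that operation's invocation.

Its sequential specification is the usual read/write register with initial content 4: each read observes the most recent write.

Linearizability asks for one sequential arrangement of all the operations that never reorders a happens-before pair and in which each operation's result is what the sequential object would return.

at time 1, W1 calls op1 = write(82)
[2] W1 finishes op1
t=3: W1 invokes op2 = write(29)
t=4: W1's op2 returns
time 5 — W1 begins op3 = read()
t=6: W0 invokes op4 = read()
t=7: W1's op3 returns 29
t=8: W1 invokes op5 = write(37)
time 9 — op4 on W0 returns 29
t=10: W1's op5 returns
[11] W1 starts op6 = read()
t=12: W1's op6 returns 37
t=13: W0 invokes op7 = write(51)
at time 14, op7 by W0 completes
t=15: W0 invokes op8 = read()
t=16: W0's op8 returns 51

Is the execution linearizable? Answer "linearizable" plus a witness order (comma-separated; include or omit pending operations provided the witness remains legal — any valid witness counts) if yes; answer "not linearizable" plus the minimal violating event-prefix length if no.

1. op1 write(82), leaving value 82
2. op2 write(29), leaving value 29
3. op3 read() → 29, leaving value 29
4. op4 read() → 29, leaving value 29
5. op5 write(37), leaving value 37
6. op6 read() → 37, leaving value 37
7. op7 write(51), leaving value 51
8. op8 read() → 51, leaving value 51

linearizable — witness: op1, op2, op3, op4, op5, op6, op7, op8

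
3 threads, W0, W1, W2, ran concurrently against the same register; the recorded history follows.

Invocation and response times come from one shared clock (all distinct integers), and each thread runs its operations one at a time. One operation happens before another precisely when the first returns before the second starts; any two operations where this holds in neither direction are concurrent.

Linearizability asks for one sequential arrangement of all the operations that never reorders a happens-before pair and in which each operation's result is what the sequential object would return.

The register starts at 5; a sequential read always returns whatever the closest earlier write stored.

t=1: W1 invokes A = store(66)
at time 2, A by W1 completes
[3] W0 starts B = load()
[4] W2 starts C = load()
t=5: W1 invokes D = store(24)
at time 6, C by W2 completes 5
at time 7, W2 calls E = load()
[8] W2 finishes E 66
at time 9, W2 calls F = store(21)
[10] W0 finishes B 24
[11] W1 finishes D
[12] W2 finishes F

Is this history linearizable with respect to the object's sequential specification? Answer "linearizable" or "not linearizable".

already the first 6 events (up to C's response at time 6) admit no linearization; the first 5 still do
one real-time candidate order over the 2 completed operations — the register replay rejects it
completion choices over the 2 pending operations (B, D) were checked; none helps
take A, C (pending dropped): step 2 already fails, because C load() → 5 cannot occur there

not linearizable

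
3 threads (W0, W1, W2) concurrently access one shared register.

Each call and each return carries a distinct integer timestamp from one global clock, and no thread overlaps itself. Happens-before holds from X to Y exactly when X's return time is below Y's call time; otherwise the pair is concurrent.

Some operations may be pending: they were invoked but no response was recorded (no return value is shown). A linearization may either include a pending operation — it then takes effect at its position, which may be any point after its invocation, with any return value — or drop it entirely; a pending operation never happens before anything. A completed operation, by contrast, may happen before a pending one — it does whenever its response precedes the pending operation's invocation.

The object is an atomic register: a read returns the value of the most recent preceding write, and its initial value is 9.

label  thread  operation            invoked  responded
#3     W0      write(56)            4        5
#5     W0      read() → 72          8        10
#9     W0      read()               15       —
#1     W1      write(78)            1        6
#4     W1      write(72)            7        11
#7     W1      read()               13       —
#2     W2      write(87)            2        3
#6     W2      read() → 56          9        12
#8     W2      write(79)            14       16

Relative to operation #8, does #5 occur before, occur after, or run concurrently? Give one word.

before

#5 spans [8,10], #8 spans [14,16]
resp(#5)=10 < inv(#8)=14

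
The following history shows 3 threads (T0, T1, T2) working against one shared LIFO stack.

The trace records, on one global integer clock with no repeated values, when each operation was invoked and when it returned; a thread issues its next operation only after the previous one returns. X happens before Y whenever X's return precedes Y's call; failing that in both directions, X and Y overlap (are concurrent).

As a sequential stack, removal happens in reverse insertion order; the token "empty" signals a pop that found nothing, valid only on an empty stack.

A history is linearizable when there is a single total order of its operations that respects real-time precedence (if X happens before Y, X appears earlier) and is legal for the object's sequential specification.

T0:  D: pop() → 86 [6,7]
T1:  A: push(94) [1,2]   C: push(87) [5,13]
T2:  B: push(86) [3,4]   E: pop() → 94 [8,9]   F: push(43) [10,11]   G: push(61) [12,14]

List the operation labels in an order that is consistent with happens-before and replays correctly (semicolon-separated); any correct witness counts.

after step 1 (A push(94)): stack <94>
after step 2 (B push(86)): stack <94,86>
after step 3 (D pop() → 86): stack <94>
after step 4 (E pop() → 94): stack <>
after step 5 (C push(87)): stack <87>
after step 6 (F push(43)): stack <87,43>
after step 7 (G push(61)): stack <87,43,61>

A; B; D; E; C; F; G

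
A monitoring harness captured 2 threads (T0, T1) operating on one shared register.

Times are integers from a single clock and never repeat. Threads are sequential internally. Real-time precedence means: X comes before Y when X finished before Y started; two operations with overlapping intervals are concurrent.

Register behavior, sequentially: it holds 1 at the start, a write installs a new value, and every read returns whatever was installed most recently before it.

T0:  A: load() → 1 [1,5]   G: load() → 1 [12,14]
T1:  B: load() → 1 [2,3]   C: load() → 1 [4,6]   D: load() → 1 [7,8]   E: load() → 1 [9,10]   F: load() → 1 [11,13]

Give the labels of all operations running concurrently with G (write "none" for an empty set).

F

G runs from 12 to 14; window-overlapping ops are concurrent
A [1,5]: before
B [2,3]: before
C [4,6]: before
D [7,8]: before
E [9,10]: before
F [11,13]: concurrent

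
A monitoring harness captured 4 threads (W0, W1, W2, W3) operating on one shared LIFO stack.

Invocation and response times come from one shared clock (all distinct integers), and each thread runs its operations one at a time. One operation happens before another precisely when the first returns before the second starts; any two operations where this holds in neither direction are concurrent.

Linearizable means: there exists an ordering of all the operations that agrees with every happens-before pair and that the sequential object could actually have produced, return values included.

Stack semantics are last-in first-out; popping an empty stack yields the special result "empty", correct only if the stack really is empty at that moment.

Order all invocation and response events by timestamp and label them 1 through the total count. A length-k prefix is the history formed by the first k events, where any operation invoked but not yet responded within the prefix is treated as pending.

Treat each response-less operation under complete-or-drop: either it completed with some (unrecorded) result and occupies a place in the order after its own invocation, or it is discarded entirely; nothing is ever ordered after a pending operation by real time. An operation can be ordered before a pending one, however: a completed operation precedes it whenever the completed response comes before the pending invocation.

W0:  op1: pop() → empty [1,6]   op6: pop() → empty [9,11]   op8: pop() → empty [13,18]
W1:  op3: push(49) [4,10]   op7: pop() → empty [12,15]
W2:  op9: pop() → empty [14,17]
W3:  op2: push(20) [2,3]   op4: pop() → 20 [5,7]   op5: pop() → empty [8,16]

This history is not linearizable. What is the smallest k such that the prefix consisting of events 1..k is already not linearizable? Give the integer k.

events 1..17 are linearizable, e.g. via op1, op2, op4, op5, op6, op3, op8, op7, op9:
after step 1 (op1 pop() → empty): stack <>
after step 2 (op2 push(20)): stack <20>
after step 3 (op4 pop() → 20): stack <>
after step 4 (op5 pop() → empty): stack <>
after step 5 (op6 pop() → empty): stack <>
after step 6 (op3 push(49)): stack <49>
after step 7 (op8 pop() (pending, included)): stack <>
after step 8 (op7 pop() → empty): stack <>
after step 9 (op9 pop() → empty): stack <>
with event 18 included (op8 responding at time 18), all real-time-consistent orders fail
sample order op1, op2, op3, op4, op5, op6, op7, op8, op9 stalls at step 4 — op4 pop() → 20 has no legal effect
sample order op1, op2, op3, op4, op5, op6, op7, op9, op8 stalls at step 4 — op4 pop() → 20 has no legal effect

18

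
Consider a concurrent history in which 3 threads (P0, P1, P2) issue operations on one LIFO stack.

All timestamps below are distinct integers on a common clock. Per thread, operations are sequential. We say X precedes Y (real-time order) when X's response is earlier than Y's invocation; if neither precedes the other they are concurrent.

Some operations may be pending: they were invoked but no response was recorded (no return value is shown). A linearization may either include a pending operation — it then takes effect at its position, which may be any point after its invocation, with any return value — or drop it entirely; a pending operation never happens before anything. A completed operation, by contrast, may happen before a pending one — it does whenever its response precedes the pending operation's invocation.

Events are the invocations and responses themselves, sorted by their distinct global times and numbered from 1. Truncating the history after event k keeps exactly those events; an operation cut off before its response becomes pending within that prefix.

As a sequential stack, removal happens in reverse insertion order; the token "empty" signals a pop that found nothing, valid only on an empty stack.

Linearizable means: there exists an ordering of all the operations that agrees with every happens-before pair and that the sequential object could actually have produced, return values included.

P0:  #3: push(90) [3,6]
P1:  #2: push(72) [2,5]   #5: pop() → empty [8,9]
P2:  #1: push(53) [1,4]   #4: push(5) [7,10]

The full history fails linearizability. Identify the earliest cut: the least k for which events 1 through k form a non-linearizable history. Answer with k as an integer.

one valid order for events 1..8 is #1, #2, #3:
step 1: #1 push(53) — stack <53>
step 2: #2 push(72) — stack <53,72>
step 3: #3 push(90) — stack <53,72,90>
with event 9 included (#5 responding at time 9), all real-time-consistent orders fail
no escape via the 1 pending operation (#4): every completion choice fails
e.g. #1, #2, #3, #5 (pending dropped): illegal at step 4, since #5 pop() → empty cannot apply there
e.g. #1, #3, #2, #5 (pending dropped): illegal at step 4, since #5 pop() → empty cannot apply there

9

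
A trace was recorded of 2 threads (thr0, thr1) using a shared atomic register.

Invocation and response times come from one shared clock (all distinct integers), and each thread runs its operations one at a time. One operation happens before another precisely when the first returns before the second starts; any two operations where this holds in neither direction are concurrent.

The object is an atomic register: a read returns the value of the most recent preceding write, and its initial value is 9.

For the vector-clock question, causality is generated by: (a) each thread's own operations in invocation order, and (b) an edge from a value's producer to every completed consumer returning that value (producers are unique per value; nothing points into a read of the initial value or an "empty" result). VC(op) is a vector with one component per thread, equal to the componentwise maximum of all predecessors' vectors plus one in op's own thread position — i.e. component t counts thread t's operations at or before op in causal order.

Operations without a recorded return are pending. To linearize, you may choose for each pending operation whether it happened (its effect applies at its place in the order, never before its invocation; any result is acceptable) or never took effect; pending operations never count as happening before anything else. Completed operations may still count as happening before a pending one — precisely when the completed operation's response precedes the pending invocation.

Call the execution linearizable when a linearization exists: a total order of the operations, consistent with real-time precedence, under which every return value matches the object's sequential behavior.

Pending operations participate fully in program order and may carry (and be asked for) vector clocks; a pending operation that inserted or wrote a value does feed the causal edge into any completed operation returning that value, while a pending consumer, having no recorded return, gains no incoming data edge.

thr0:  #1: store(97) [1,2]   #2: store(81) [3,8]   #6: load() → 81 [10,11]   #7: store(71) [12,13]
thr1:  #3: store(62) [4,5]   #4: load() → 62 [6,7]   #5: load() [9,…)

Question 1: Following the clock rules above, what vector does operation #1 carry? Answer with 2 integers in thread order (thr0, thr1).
Answer: (1, 0)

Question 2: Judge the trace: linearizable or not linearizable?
linearizable

one valid linearization: #1, #3, #4, #2, #5, #6, #7
step 1: #1 store(97) — value 97
step 2: #3 store(62) — value 62
step 3: #4 load() → 62 — value 62
step 4: #2 store(81) — value 81
step 5: #5 load() (pending, included) — value 81
step 6: #6 load() → 81 — value 81
step 7: #7 store(71) — value 71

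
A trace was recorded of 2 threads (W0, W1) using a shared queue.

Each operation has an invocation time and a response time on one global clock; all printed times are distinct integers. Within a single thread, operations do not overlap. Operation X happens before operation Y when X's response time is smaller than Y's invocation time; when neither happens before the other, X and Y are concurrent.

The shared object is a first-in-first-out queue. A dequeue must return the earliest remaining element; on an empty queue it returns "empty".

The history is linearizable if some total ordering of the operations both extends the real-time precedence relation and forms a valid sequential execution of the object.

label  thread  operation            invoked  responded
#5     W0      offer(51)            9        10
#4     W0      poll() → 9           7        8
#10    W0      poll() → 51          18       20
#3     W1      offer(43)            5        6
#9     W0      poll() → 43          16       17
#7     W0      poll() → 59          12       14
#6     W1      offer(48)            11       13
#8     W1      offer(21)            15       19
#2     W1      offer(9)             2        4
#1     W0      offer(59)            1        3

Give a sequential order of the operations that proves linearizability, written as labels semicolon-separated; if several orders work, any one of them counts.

#2; #1; #3; #4; #5; #6; #7; #8; #9; #10

step 1: #2 offer(9) — queue <9>
step 2: #1 offer(59) — queue <9,59>
step 3: #3 offer(43) — queue <9,59,43>
step 4: #4 poll() → 9 — queue <59,43>
step 5: #5 offer(51) — queue <59,43,51>
step 6: #6 offer(48) — queue <59,43,51,48>
step 7: #7 poll() → 59 — queue <43,51,48>
step 8: #8 offer(21) — queue <43,51,48,21>
step 9: #9 poll() → 43 — queue <51,48,21>
step 10: #10 poll() → 51 — queue <48,21>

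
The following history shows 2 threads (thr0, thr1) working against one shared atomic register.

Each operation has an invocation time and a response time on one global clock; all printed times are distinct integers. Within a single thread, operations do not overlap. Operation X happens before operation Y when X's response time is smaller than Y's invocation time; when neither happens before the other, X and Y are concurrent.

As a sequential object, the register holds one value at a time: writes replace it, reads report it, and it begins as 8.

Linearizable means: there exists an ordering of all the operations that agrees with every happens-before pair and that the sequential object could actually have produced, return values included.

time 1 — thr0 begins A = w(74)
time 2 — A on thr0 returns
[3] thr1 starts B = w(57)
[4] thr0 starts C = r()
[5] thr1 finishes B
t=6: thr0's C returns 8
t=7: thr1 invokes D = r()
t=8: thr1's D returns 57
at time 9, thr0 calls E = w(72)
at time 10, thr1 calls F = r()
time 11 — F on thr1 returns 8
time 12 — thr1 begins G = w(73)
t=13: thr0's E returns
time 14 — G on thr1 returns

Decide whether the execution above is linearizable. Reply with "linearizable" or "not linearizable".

events 1..5 are fine; event 6 — the response of C at time 6 — makes the prefix non-linearizable
checked exhaustively: 2 real-time-consistent orders of 3 completed operations, zero legal atomic register replays
e.g. A, B, C: illegal at step 3, since C r() → 8 cannot apply there
e.g. A, C, B: illegal at step 2, since C r() → 8 cannot apply there

not linearizable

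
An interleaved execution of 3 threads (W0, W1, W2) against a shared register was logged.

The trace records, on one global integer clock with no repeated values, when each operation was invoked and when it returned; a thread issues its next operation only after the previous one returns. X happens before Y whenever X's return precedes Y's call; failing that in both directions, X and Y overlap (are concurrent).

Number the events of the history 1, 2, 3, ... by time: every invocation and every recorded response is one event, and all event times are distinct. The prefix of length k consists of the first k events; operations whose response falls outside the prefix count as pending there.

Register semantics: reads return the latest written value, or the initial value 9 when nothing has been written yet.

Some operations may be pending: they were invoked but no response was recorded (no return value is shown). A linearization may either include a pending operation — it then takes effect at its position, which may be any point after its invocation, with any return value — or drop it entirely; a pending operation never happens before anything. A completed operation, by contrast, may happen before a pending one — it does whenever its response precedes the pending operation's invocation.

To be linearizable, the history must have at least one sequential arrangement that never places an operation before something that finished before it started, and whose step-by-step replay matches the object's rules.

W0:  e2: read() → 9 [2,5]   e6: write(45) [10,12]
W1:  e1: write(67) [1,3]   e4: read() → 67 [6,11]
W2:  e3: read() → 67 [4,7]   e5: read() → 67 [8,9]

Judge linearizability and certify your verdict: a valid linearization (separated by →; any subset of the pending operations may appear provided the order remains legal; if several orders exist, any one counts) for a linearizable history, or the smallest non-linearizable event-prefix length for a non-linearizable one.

after step 1 (e2 read() → 9): value 9
after step 2 (e1 write(67)): value 67
after step 3 (e3 read() → 67): value 67
after step 4 (e4 read() → 67): value 67
after step 5 (e5 read() → 67): value 67
after step 6 (e6 write(45)): value 45

linearizable — witness: e2 → e1 → e3 → e4 → e5 → e6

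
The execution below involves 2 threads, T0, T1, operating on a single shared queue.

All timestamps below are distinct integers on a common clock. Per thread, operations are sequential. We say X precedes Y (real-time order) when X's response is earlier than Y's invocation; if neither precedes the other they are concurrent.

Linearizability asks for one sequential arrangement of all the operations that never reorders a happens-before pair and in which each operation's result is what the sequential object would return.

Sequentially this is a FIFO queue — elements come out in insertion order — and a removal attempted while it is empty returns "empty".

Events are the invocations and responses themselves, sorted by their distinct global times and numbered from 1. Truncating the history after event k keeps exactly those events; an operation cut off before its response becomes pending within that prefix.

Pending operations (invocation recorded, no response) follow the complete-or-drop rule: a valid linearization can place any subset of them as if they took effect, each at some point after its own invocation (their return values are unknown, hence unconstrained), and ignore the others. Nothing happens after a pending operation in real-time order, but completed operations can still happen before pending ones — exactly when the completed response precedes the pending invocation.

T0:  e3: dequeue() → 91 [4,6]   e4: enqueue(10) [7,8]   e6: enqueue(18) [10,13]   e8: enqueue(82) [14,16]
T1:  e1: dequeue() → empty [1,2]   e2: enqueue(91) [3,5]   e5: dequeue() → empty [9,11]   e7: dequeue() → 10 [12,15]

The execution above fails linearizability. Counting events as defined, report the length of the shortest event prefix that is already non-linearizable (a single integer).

a valid linearization of events 1..10 exists, for instance e1, e2, e3, e4:
1. e1 dequeue() → empty, leaving queue <>
2. e2 enqueue(91), leaving queue <91>
3. e3 dequeue() → 91, leaving queue <>
4. e4 enqueue(10), leaving queue <10>
adding event 11 (e5 responds at 11) leaves no legal real-time order
no completion choice of the 1 pending operation (e6) rescues it — every subset was tried
for example e1, e2, e3, e4, e5 (pending dropped) fails at step 5: e5 dequeue() → empty is not legal there
for example e1, e3, e2, e4, e5 (pending dropped) fails at step 2: e3 dequeue() → 91 is not legal there

11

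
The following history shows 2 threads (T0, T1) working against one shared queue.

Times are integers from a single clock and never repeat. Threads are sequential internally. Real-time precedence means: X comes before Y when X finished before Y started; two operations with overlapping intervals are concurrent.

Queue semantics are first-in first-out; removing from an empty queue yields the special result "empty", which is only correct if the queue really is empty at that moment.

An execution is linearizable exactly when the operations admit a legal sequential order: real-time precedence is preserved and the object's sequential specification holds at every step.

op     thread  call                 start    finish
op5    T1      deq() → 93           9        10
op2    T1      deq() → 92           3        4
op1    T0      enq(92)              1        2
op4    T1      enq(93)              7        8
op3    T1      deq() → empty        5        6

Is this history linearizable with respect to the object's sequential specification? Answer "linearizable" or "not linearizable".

linearizable

witness order: op1, op2, op3, op4, op5
after step 1 (op1 enq(92)): queue <92>
after step 2 (op2 deq() → 92): queue <>
after step 3 (op3 deq() → empty): queue <>
after step 4 (op4 enq(93)): queue <93>
after step 5 (op5 deq() → 93): queue <>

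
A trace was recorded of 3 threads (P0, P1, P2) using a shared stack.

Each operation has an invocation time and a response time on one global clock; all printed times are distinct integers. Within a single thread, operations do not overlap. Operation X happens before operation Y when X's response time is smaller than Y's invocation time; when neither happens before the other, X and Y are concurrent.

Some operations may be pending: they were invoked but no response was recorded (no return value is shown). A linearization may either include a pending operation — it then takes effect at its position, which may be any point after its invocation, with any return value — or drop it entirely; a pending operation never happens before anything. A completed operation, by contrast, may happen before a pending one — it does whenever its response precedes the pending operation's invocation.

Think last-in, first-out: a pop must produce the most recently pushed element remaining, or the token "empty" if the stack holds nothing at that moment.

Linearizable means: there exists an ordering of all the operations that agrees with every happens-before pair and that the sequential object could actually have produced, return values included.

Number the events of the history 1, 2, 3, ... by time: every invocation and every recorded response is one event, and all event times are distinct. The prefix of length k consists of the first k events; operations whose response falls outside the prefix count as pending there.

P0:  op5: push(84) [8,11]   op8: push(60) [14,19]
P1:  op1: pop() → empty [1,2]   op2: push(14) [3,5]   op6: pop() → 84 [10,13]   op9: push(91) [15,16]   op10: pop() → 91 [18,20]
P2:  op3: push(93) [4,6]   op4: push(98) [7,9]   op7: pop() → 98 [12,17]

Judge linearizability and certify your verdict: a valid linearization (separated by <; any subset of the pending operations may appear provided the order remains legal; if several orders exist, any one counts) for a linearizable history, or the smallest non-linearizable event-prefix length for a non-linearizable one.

step 1: op1 pop() → empty — stack <>
step 2: op2 push(14) — stack <14>
step 3: op3 push(93) — stack <14,93>
step 4: op4 push(98) — stack <14,93,98>
step 5: op5 push(84) — stack <14,93,98,84>
step 6: op6 pop() → 84 — stack <14,93,98>
step 7: op7 pop() → 98 — stack <14,93>
step 8: op8 push(60) — stack <14,93,60>
step 9: op9 push(91) — stack <14,93,60,91>
step 10: op10 pop() → 91 — stack <14,93,60>

linearizable — witness: op1 < op2 < op3 < op4 < op5 < op6 < op7 < op8 < op9 < op10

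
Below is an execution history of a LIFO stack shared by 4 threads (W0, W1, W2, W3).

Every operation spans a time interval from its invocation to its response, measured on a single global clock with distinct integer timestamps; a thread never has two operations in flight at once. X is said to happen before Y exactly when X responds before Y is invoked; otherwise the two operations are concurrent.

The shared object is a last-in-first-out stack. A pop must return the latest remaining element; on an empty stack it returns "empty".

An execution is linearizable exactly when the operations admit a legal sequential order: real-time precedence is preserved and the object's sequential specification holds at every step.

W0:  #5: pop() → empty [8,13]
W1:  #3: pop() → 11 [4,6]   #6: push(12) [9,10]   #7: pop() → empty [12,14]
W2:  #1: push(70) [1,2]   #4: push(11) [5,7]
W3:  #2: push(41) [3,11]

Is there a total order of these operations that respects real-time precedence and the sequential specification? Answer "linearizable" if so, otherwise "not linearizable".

cut after 12 events: linearizable; cut after 13 events (#5 responds, time 13): not linearizable
6 completed operations, 20 real-time-consistent orders — every LIFO stack replay fails
every completion of the 1 pending operation (#7) was checked; none linearizes
sample order #1, #2, #3, #4, #5, #6 (pending dropped) stalls at step 3 — #3 pop() → 11 has no legal effect
sample order #1, #2, #3, #4, #6, #5 (pending dropped) stalls at step 3 — #3 pop() → 11 has no legal effect

not linearizable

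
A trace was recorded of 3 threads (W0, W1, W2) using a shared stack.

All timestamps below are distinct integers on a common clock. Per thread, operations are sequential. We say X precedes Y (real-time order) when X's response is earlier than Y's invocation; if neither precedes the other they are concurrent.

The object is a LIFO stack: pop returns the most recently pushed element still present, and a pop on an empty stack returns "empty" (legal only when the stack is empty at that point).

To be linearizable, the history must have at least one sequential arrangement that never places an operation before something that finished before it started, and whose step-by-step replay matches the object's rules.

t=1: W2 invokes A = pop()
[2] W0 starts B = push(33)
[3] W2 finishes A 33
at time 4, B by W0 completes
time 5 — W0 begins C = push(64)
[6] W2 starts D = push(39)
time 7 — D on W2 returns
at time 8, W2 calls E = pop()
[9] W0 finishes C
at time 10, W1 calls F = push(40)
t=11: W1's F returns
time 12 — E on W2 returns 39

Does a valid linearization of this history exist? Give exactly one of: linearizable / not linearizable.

linearizable

a witness: B, A, C, D, E, F
after step 1 (B push(33)): stack <33>
after step 2 (A pop() → 33): stack <>
after step 3 (C push(64)): stack <64>
after step 4 (D push(39)): stack <64,39>
after step 5 (E pop() → 39): stack <64>
after step 6 (F push(40)): stack <64,40>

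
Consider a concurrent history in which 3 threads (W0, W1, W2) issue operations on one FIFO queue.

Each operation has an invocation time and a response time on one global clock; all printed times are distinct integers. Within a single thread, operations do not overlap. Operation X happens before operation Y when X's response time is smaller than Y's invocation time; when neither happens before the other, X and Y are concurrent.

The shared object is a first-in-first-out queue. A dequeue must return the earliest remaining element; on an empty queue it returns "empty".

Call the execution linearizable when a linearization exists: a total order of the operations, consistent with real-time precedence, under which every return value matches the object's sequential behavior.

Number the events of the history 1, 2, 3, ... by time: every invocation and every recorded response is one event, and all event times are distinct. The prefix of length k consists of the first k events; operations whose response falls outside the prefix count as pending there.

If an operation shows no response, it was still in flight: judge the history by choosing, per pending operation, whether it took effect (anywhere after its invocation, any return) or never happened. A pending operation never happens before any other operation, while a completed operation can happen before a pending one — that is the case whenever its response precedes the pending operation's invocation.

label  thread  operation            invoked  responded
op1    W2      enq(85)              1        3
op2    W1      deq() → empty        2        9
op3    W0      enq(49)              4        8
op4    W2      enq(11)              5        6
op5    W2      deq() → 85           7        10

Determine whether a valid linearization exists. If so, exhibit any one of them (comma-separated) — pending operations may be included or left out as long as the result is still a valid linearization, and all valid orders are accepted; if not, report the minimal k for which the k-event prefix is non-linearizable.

linearizable — witness: op2, op1, op3, op4, op5

step 1: op2 deq() → empty — queue <>
step 2: op1 enq(85) — queue <85>
step 3: op3 enq(49) — queue <85,49>
step 4: op4 enq(11) — queue <85,49,11>
step 5: op5 deq() → 85 — queue <49,11>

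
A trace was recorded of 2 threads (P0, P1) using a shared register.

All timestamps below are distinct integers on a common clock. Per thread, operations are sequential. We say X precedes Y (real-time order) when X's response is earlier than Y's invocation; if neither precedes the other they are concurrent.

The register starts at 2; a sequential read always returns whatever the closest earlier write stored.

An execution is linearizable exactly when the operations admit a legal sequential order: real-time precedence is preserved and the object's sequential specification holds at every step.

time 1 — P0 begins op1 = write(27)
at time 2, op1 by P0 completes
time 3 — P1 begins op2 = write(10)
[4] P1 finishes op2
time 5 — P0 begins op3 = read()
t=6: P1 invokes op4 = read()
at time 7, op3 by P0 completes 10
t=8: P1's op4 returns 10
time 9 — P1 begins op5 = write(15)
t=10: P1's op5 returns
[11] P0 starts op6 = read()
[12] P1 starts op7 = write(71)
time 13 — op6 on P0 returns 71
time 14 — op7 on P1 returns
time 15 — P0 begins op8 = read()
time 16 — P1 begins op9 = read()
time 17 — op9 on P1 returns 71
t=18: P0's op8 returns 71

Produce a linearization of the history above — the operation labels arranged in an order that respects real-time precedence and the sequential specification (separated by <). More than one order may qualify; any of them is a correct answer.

step 1: op1 write(27) — value 27
step 2: op2 write(10) — value 10
step 3: op3 read() → 10 — value 10
step 4: op4 read() → 10 — value 10
step 5: op5 write(15) — value 15
step 6: op7 write(71) — value 71
step 7: op6 read() → 71 — value 71
step 8: op8 read() → 71 — value 71
step 9: op9 read() → 71 — value 71

op1 < op2 < op3 < op4 < op5 < op7 < op6 < op8 < op9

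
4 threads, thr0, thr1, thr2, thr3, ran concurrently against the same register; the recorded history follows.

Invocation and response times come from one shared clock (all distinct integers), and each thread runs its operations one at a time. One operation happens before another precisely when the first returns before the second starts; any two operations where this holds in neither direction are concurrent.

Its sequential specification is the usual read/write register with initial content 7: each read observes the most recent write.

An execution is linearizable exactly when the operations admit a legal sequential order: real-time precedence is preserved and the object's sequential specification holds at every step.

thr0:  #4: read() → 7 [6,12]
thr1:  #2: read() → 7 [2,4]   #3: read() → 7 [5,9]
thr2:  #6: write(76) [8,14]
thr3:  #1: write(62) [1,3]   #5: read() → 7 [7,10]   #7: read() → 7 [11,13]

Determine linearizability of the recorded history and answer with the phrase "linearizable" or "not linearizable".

not linearizable

through event 8 a valid linearization exists; event 9 (#3 responding at time 9) ends that
every one of the 2 real-time-consistent orders over 3 completed register ops fails the sequential spec
completion choices over the 3 pending operations (#4, #5, #6) were checked; none helps
one such order, #1, #2, #3 (pending dropped), breaks at step 2 where #2 read() → 7 is illegal
one such order, #2, #1, #3 (pending dropped), breaks at step 3 where #3 read() → 7 is illegal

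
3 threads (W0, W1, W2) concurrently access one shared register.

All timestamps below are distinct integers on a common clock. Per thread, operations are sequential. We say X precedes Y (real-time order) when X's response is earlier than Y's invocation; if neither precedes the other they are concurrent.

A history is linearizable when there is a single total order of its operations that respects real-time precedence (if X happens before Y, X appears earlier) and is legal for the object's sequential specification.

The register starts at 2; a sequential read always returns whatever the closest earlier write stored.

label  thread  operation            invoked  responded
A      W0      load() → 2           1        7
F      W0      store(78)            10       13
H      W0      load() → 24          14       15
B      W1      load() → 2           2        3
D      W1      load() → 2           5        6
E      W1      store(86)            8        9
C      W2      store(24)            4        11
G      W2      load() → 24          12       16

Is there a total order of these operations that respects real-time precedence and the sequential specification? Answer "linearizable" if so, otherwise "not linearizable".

linearizable

witness order: A, B, D, E, F, C, G, H
1. A load() → 2, leaving value 2
2. B load() → 2, leaving value 2
3. D load() → 2, leaving value 2
4. E store(86), leaving value 86
5. F store(78), leaving value 78
6. C store(24), leaving value 24
7. G load() → 24, leaving value 24
8. H load() → 24, leaving value 24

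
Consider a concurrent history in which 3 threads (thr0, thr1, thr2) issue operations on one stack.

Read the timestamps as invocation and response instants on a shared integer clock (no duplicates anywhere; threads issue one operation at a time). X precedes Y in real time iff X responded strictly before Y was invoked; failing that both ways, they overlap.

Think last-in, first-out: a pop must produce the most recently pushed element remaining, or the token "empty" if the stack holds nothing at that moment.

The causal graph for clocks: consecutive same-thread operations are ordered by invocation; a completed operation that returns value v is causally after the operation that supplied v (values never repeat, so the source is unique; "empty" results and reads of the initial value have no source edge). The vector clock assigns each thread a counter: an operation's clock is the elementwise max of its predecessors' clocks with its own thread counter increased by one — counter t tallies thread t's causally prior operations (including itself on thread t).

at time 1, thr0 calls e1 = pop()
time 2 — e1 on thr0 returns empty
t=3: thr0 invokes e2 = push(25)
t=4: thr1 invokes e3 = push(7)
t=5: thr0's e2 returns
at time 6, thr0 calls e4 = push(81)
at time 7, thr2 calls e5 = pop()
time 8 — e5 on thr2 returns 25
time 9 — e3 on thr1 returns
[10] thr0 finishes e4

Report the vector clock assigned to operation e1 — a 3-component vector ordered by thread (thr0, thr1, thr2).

root op e3, invoked 4: fresh clock plus thr1's own tick → (0, 1, 0)
root op e1, invoked 1: fresh clock plus thr0's own tick → (1, 0, 0)
invoked at 3, e2 merges VC(e1)=(1, 0, 0) and bumps thr0's slot → (2, 0, 0)
invoked at 7, e5 merges VC(e2)=(2, 0, 0) and bumps thr2's slot → (2, 0, 1)
invoked at 6, e4 merges VC(e2)=(2, 0, 0) and bumps thr0's slot → (3, 0, 0)
target: VC(e1) = (1, 0, 0)

(1, 0, 0)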